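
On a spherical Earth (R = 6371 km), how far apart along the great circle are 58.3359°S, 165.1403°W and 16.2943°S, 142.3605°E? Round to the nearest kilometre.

6331 km

Δλ = 142.3605 − -165.1403 = 307.5008°; wrapped into (−180°, 180°]: -52.4992°.
Δφ = -16.2943 − -58.3359 = 42.0416°.
a = sin²(Δφ/2) + cos φ₁ · cos φ₂ · sin²(Δλ/2) = 0.227231.
c = 2·atan2(√a, √(1−a)) = 0.99377 rad → d = 6371·c ≈ 6331.28 km.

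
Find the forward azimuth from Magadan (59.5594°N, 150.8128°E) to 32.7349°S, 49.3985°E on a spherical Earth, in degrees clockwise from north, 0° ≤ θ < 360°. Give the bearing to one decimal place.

261.0°

Δλ = 49.3985 − 150.8128 = -101.4143°.
θ = atan2( sin Δλ · cos φ₂ , cos φ₁ · sin φ₂ − sin φ₁ · cos φ₂ · cos Δλ )
  = atan2(-0.82454, -0.13045) = -98.990° → normalised to [0°, 360°): 261.010°.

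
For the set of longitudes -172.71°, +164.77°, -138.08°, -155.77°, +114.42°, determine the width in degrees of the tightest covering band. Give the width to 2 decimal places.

107.50°

Sort the longitudes: -172.71°, -155.77°, -138.08°, +114.42°, +164.77°.
Eastward gaps between consecutive values (wrapping around): 16.94°, 17.69°, 252.50°, 50.35°, 22.52°.
Largest gap = 252.50° ⇒ minimal covering band is its complement: 360° − 252.50° = 107.50°.
Band runs from +114.42° eastward to -138.08°, crossing the antimeridian.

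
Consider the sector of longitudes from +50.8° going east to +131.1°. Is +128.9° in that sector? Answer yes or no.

Yes

Band width going east from +50.8° to +131.1°: ((131.1 − 50.8) mod 360) = 80.3°.
Offset of +128.9° east of the west edge: ((128.9 − 50.8) mod 360) = 78.1°.
78.1° ≤ 80.3° ⇒ inside.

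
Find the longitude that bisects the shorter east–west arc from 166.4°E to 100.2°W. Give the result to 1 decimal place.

Signed shortest Δλ from +166.4° to -100.2° is +93.4°.
Midpoint longitude = +166.4° + (+93.4°)/2 = +166.4° + 46.7° = +213.1°.
Normalise into (−180°, 180°]: -146.9°.
(The naïve average (+166.4 + -100.2)/2 = 33.1° is on the wrong side of the globe.)

146.9°W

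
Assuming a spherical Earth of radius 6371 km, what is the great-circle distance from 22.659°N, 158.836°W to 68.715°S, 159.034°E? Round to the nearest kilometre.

10713 km

Δλ = 159.034 − -158.836 = 317.870°; wrapped into (−180°, 180°]: -42.130°.
Δφ = -68.715 − 22.659 = -91.374°.
a = sin²(Δφ/2) + cos φ₁ · cos φ₂ · sin²(Δλ/2) = 0.555266.
c = 2·atan2(√a, √(1−a)) = 1.68155 rad → d = 6371·c ≈ 10713.18 km.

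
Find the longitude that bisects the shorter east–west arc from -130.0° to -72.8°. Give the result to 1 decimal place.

-101.4°

Signed shortest Δλ from -130.0° to -72.8° is +57.2°.
Midpoint longitude = -130.0° + (+57.2°)/2 = -130.0° + 28.6° = -101.4°.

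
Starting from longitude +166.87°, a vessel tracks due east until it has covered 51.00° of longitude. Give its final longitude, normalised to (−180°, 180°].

-142.13°

Start at +166.87°; shift +51.00° → +217.87°.
+217.87° lies outside (−180°, 180°]; subtract 360° → -142.13°.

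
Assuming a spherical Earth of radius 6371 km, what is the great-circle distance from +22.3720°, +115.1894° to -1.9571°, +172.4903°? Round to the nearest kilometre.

6772 km

Δλ = 172.4903 − 115.1894 = 57.3009°.
Δφ = -1.9571 − 22.3720 = -24.3291°.
a = sin²(Δφ/2) + cos φ₁ · cos φ₂ · sin²(Δλ/2) = 0.256862.
c = 2·atan2(√a, √(1−a)) = 1.06297 rad → d = 6371·c ≈ 6772.21 km.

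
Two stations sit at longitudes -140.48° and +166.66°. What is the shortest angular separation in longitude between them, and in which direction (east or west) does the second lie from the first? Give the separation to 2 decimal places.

52.86° west

Raw difference: 166.66 − -140.48 = 307.14°.
Normalise into (−180°, 180°]: 307.14° − 360° = -52.86°.
Negative ⇒ the second point lies to the west; separation 52.86°.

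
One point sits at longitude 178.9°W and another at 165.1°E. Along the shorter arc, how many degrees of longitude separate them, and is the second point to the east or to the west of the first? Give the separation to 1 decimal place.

Raw difference: 165.1 − -178.9 = 344.0°.
Normalise into (−180°, 180°]: 344.0° − 360° = -16.0°.
Negative ⇒ the second point lies to the west; separation 16.0°.

16.0° west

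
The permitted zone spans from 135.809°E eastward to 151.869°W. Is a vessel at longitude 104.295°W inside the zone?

No

Band width going east from +135.809° to -151.869°: ((-151.869 − 135.809) mod 360) = 72.322°.
Offset of -104.295° east of the west edge: ((-104.295 − 135.809) mod 360) = 119.896°.
119.896° > 72.322° ⇒ outside.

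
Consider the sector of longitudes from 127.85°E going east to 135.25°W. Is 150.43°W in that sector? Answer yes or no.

Yes

Band width going east from +127.85° to -135.25°: ((-135.25 − 127.85) mod 360) = 96.90°.
Offset of -150.43° east of the west edge: ((-150.43 − 127.85) mod 360) = 81.72°.
81.72° ≤ 96.90° ⇒ inside.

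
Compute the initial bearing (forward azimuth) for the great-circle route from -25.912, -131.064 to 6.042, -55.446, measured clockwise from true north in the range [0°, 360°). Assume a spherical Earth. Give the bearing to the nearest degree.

Δλ = -55.446 − -131.064 = 75.618°.
θ = atan2( sin Δλ · cos φ₂ , cos φ₁ · sin φ₂ − sin φ₁ · cos φ₂ · cos Δλ )
  = atan2(0.96328, 0.20261) = 78.122° → normalised to [0°, 360°): 78.122°.

78°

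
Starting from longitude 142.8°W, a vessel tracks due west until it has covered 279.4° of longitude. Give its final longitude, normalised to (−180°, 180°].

62.2°W

Start at -142.8°; shift −279.4° → -422.2°.
-422.2° lies outside (−180°, 180°]; add 360° → -62.2°.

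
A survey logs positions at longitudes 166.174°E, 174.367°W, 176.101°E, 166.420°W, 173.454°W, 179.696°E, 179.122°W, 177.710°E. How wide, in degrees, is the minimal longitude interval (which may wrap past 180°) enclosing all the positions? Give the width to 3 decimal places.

27.406°

Sort the longitudes: -179.122°, -174.367°, -173.454°, -166.420°, +166.174°, +176.101°, +177.710°, +179.696°.
Eastward gaps between consecutive values (wrapping around): 4.755°, 0.913°, 7.034°, 332.594°, 9.927°, 1.609°, 1.986°, 1.182°.
Largest gap = 332.594° ⇒ minimal covering band is its complement: 360° − 332.594° = 27.406°.
Band runs from +166.174° eastward to -166.420°, crossing the antimeridian.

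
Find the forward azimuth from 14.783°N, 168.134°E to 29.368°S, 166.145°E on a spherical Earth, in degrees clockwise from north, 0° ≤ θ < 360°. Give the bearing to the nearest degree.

182°

Δλ = 166.145 − 168.134 = -1.989°.
θ = atan2( sin Δλ · cos φ₂ , cos φ₁ · sin φ₂ − sin φ₁ · cos φ₂ · cos Δλ )
  = atan2(-0.03025, -0.69642) = -177.513° → normalised to [0°, 360°): 182.487°.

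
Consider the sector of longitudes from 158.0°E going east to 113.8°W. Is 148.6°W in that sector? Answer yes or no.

Yes

Band width going east from +158.0° to -113.8°: ((-113.8 − 158.0) mod 360) = 88.2°.
Offset of -148.6° east of the west edge: ((-148.6 − 158.0) mod 360) = 53.4°.
53.4° ≤ 88.2° ⇒ inside.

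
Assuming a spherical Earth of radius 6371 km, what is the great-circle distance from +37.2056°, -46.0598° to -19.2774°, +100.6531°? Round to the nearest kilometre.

Δλ = 100.6531 − -46.0598 = 146.7129°.
Δφ = -19.2774 − 37.2056 = -56.4830°.
a = sin²(Δφ/2) + cos φ₁ · cos φ₂ · sin²(Δλ/2) = 0.914047.
c = 2·atan2(√a, √(1−a)) = 2.54649 rad → d = 6371·c ≈ 16223.72 km.

16224 km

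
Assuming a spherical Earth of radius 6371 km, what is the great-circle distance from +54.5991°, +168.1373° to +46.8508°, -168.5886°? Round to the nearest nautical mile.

Δλ = -168.5886 − 168.1373 = -336.7259°; wrapped into (−180°, 180°]: 23.2741°.
Δφ = 46.8508 − 54.5991 = -7.7483°.
a = sin²(Δφ/2) + cos φ₁ · cos φ₂ · sin²(Δλ/2) = 0.020685.
c = 2·atan2(√a, √(1−a)) = 0.28864 rad → d = 6371·c ≈ 1838.95 km ≈ 992.95 nmi.

993 nmi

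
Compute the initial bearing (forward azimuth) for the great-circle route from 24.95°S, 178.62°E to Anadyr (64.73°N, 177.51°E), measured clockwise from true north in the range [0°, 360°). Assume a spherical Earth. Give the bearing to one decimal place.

359.5°

Δλ = 177.51 − 178.62 = -1.11°.
θ = atan2( sin Δλ · cos φ₂ , cos φ₁ · sin φ₂ − sin φ₁ · cos φ₂ · cos Δλ )
  = atan2(-0.00827, 0.99995) = -0.474° → normalised to [0°, 360°): 359.526°.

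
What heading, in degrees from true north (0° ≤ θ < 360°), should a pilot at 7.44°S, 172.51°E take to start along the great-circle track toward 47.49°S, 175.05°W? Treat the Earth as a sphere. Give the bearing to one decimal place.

Δλ = -175.05 − 172.51 = -347.56°; wrapped into (−180°, 180°]: 12.44°.
θ = atan2( sin Δλ · cos φ₂ , cos φ₁ · sin φ₂ − sin φ₁ · cos φ₂ · cos Δλ )
  = atan2(0.14556, -0.64551) = 167.292° → normalised to [0°, 360°): 167.292°.

167.3°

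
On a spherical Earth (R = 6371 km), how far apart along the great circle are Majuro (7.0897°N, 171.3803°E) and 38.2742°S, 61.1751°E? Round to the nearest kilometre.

Δλ = 61.1751 − 171.3803 = -110.2052°.
Δφ = -38.2742 − 7.0897 = -45.3639°.
a = sin²(Δφ/2) + cos φ₁ · cos φ₂ · sin²(Δλ/2) = 0.672762.
c = 2·atan2(√a, √(1−a)) = 1.92359 rad → d = 6371·c ≈ 12255.21 km.

12255 km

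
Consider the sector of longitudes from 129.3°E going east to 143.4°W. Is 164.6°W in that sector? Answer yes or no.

Yes

Band width going east from +129.3° to -143.4°: ((-143.4 − 129.3) mod 360) = 87.3°.
Offset of -164.6° east of the west edge: ((-164.6 − 129.3) mod 360) = 66.1°.
66.1° ≤ 87.3° ⇒ inside.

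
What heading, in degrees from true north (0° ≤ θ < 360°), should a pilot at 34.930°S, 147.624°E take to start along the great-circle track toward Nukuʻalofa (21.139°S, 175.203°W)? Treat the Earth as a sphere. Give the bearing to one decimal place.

Δλ = -175.203 − 147.624 = -322.827°; wrapped into (−180°, 180°]: 37.173°.
θ = atan2( sin Δλ · cos φ₂ , cos φ₁ · sin φ₂ − sin φ₁ · cos φ₂ · cos Δλ )
  = atan2(0.56356, 0.12987) = 77.023° → normalised to [0°, 360°): 77.023°.

77.0°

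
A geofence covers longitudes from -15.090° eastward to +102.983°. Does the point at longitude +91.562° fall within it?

Yes

Band width going east from -15.090° to +102.983°: ((102.983 − -15.090) mod 360) = 118.073°.
Offset of +91.562° east of the west edge: ((91.562 − -15.090) mod 360) = 106.652°.
106.652° ≤ 118.073° ⇒ inside.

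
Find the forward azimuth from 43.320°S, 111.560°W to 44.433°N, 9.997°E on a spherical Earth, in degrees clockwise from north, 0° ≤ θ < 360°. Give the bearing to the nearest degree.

Δλ = 9.997 − -111.560 = 121.557°.
θ = atan2( sin Δλ · cos φ₂ , cos φ₁ · sin φ₂ − sin φ₁ · cos φ₂ · cos Δλ )
  = atan2(0.60847, 0.25294) = 67.428° → normalised to [0°, 360°): 67.428°.

67°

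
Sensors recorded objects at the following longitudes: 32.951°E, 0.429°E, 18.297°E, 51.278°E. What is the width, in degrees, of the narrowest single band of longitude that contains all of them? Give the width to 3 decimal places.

50.849°

Sort the longitudes: +0.429°, +18.297°, +32.951°, +51.278°.
Eastward gaps between consecutive values (wrapping around): 17.868°, 14.654°, 18.327°, 309.151°.
Largest gap = 309.151° ⇒ minimal covering band is its complement: 360° − 309.151° = 50.849°.
Band runs from +0.429° eastward to +51.278°.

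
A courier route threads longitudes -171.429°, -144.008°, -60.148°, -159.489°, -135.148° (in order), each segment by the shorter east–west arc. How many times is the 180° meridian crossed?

0

Leg 1: -171.429° → -144.008°, shortest Δλ = 27.421° (east) — does not cross 180°.
Leg 2: -144.008° → -60.148°, shortest Δλ = 83.86° (east) — does not cross 180°.
Leg 3: -60.148° → -159.489°, shortest Δλ = -99.341° (west) — does not cross 180°.
Leg 4: -159.489° → -135.148°, shortest Δλ = 24.341° (east) — does not cross 180°.
Total crossings: 0.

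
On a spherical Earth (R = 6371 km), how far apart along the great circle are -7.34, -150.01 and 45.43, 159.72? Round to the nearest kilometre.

7703 km

Δλ = 159.72 − -150.01 = 309.73°; wrapped into (−180°, 180°]: -50.27°.
Δφ = 45.43 − -7.34 = 52.77°.
a = sin²(Δφ/2) + cos φ₁ · cos φ₂ · sin²(Δλ/2) = 0.323066.
c = 2·atan2(√a, √(1−a)) = 1.20909 rad → d = 6371·c ≈ 7703.13 km.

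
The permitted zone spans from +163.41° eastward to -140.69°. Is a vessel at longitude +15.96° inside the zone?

No

Band width going east from +163.41° to -140.69°: ((-140.69 − 163.41) mod 360) = 55.90°.
Offset of +15.96° east of the west edge: ((15.96 − 163.41) mod 360) = 212.55°.
212.55° > 55.90° ⇒ outside.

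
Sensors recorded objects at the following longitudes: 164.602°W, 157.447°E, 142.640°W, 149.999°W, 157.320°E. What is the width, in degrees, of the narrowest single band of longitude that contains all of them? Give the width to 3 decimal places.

Sort the longitudes: -164.602°, -149.999°, -142.640°, +157.320°, +157.447°.
Eastward gaps between consecutive values (wrapping around): 14.603°, 7.359°, 299.960°, 0.127°, 37.951°.
Largest gap = 299.960° ⇒ minimal covering band is its complement: 360° − 299.960° = 60.040°.
Band runs from +157.320° eastward to -142.640°, crossing the antimeridian.

60.040°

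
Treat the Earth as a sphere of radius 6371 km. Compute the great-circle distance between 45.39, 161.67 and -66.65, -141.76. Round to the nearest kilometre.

13345 km

Δλ = -141.76 − 161.67 = -303.43°; wrapped into (−180°, 180°]: 56.57°.
Δφ = -66.65 − 45.39 = -112.04°.
a = sin²(Δφ/2) + cos φ₁ · cos φ₂ · sin²(Δλ/2) = 0.750127.
c = 2·atan2(√a, √(1−a)) = 2.09469 rad → d = 6371·c ≈ 13345.26 km.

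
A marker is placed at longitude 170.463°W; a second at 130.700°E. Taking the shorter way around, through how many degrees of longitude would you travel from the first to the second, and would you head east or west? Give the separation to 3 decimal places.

58.837° west

Raw difference: 130.700 − -170.463 = 301.163°.
Normalise into (−180°, 180°]: 301.163° − 360° = -58.837°.
Negative ⇒ the second point lies to the west; separation 58.837°.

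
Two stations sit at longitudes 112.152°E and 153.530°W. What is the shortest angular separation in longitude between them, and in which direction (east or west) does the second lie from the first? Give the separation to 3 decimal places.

94.318° east

Raw difference: -153.530 − 112.152 = -265.682°.
Normalise into (−180°, 180°]: -265.682° + 360° = 94.318°.
Positive ⇒ the second point lies to the east; separation 94.318°.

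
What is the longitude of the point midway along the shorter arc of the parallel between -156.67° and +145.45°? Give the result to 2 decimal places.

Signed shortest Δλ from -156.67° to +145.45° is -57.88°.
Midpoint longitude = -156.67° + (-57.88°)/2 = -156.67° − 28.94° = -185.61°.
Normalise into (−180°, 180°]: +174.39°.
(The naïve average (-156.67 + +145.45)/2 = -5.61° is on the wrong side of the globe.)

+174.39°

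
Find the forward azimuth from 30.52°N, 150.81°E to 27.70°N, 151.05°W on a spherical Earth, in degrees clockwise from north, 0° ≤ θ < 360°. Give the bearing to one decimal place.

77.8°

Δλ = -151.05 − 150.81 = -301.86°; wrapped into (−180°, 180°]: 58.14°.
θ = atan2( sin Δλ · cos φ₂ , cos φ₁ · sin φ₂ − sin φ₁ · cos φ₂ · cos Δλ )
  = atan2(0.75200, 0.16310) = 77.763° → normalised to [0°, 360°): 77.763°.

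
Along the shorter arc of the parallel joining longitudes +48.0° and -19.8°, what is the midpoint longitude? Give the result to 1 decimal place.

+14.1°

Signed shortest Δλ from +48.0° to -19.8° is -67.8°.
Midpoint longitude = +48.0° + (-67.8°)/2 = +48.0° − 33.9° = +14.1°.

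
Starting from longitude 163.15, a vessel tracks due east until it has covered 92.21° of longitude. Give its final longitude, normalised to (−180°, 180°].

Start at +163.15°; shift +92.21° → +255.36°.
+255.36° lies outside (−180°, 180°]; subtract 360° → -104.64°.

-104.64°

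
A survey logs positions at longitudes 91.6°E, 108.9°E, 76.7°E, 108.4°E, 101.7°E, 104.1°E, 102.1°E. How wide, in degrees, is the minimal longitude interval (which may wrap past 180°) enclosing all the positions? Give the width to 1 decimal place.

32.2°

Sort the longitudes: +76.7°, +91.6°, +101.7°, +102.1°, +104.1°, +108.4°, +108.9°.
Eastward gaps between consecutive values (wrapping around): 14.9°, 10.1°, 0.4°, 2.0°, 4.3°, 0.5°, 327.8°.
Largest gap = 327.8° ⇒ minimal covering band is its complement: 360° − 327.8° = 32.2°.
Band runs from +76.7° eastward to +108.9°.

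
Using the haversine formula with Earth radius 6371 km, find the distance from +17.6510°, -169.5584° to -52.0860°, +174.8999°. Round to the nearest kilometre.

7899 km

Δλ = 174.8999 − -169.5584 = 344.4583°; wrapped into (−180°, 180°]: -15.5417°.
Δφ = -52.0860 − 17.6510 = -69.7370°.
a = sin²(Δφ/2) + cos φ₁ · cos φ₂ · sin²(Δλ/2) = 0.337540.
c = 2·atan2(√a, √(1−a)) = 1.23987 rad → d = 6371·c ≈ 7899.21 km.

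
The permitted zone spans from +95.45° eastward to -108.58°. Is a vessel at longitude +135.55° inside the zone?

Band width going east from +95.45° to -108.58°: ((-108.58 − 95.45) mod 360) = 155.97°.
Offset of +135.55° east of the west edge: ((135.55 − 95.45) mod 360) = 40.10°.
40.10° ≤ 155.97° ⇒ inside.

Yes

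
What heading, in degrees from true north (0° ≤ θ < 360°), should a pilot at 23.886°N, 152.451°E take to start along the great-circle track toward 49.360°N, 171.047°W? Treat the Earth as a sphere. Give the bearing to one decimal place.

Δλ = -171.047 − 152.451 = -323.498°; wrapped into (−180°, 180°]: 36.502°.
θ = atan2( sin Δλ · cos φ₂ , cos φ₁ · sin φ₂ − sin φ₁ · cos φ₂ · cos Δλ )
  = atan2(0.38743, 0.48183) = 38.802° → normalised to [0°, 360°): 38.802°.

38.8°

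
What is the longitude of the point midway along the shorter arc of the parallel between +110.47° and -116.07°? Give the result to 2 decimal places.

Signed shortest Δλ from +110.47° to -116.07° is +133.46°.
Midpoint longitude = +110.47° + (+133.46°)/2 = +110.47° + 66.73° = +177.20°.
(The naïve average (+110.47 + -116.07)/2 = -2.8° is on the wrong side of the globe.)

+177.20°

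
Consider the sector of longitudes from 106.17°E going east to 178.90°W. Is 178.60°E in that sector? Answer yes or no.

Yes

Band width going east from +106.17° to -178.90°: ((-178.90 − 106.17) mod 360) = 74.93°.
Offset of +178.60° east of the west edge: ((178.60 − 106.17) mod 360) = 72.43°.
72.43° ≤ 74.93° ⇒ inside.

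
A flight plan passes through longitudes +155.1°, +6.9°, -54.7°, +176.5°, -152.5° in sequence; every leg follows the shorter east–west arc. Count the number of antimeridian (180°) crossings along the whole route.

Leg 1: +155.1° → +6.9°, shortest Δλ = -148.2° (west) — does not cross 180°.
Leg 2: +6.9° → -54.7°, shortest Δλ = -61.6° (west) — does not cross 180°.
Leg 3: -54.7° → +176.5°, shortest Δλ = -128.8° (west) — crosses 180°.
Leg 4: +176.5° → -152.5°, shortest Δλ = 31.0° (east) — crosses 180°.
Total crossings: 2.

2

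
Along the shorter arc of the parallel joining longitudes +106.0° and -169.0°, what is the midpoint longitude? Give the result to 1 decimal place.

+148.5°

Signed shortest Δλ from +106.0° to -169.0° is +85.0°.
Midpoint longitude = +106.0° + (+85.0°)/2 = +106.0° + 42.5° = +148.5°.
(The naïve average (+106.0 + -169.0)/2 = -31.5° is on the wrong side of the globe.)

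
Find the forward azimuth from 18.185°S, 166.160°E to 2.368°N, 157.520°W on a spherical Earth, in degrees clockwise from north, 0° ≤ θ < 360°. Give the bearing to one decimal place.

Δλ = -157.520 − 166.160 = -323.680°; wrapped into (−180°, 180°]: 36.320°.
θ = atan2( sin Δλ · cos φ₂ , cos φ₁ · sin φ₂ − sin φ₁ · cos φ₂ · cos Δλ )
  = atan2(0.59179, 0.29049) = 63.855° → normalised to [0°, 360°): 63.855°.

63.9°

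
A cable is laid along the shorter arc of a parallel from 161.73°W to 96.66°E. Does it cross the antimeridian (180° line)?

Yes

Naïve |96.66 − -161.73| = 258.39° > 180°, so the shorter arc goes the other way round — across 180°.
Signed shortest Δλ = ((96.66 − -161.73 + 180) mod 360) − 180 = -101.61°.
Going west by 101.61° from -161.73° passes through 180° before reaching +96.66°.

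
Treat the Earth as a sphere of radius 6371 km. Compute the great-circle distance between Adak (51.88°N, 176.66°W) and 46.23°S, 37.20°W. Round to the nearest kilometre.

17036 km

Δλ = -37.20 − -176.66 = 139.46°.
Δφ = -46.23 − 51.88 = -98.11°.
a = sin²(Δφ/2) + cos φ₁ · cos φ₂ · sin²(Δλ/2) = 0.946317.
c = 2·atan2(√a, √(1−a)) = 2.67395 rad → d = 6371·c ≈ 17035.73 km.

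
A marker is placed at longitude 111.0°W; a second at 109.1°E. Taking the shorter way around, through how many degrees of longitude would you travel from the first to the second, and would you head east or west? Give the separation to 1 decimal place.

139.9° west

Raw difference: 109.1 − -111.0 = 220.1°.
Normalise into (−180°, 180°]: 220.1° − 360° = -139.9°.
Negative ⇒ the second point lies to the west; separation 139.9°.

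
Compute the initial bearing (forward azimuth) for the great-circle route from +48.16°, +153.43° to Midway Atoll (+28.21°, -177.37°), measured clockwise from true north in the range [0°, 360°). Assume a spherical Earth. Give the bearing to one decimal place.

120.9°

Δλ = -177.37 − 153.43 = -330.80°; wrapped into (−180°, 180°]: 29.20°.
θ = atan2( sin Δλ · cos φ₂ , cos φ₁ · sin φ₂ − sin φ₁ · cos φ₂ · cos Δλ )
  = atan2(0.42991, -0.25777) = 120.946° → normalised to [0°, 360°): 120.946°.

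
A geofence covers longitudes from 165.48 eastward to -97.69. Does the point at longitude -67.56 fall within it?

No

Band width going east from +165.48° to -97.69°: ((-97.69 − 165.48) mod 360) = 96.83°.
Offset of -67.56° east of the west edge: ((-67.56 − 165.48) mod 360) = 126.96°.
126.96° > 96.83° ⇒ outside.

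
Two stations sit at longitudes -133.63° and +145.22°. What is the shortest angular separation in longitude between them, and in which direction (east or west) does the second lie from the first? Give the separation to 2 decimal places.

81.15° west

Raw difference: 145.22 − -133.63 = 278.85°.
Normalise into (−180°, 180°]: 278.85° − 360° = -81.15°.
Negative ⇒ the second point lies to the west; separation 81.15°.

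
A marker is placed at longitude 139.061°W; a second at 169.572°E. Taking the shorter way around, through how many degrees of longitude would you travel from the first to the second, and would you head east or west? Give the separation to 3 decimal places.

51.367° west

Raw difference: 169.572 − -139.061 = 308.633°.
Normalise into (−180°, 180°]: 308.633° − 360° = -51.367°.
Negative ⇒ the second point lies to the west; separation 51.367°.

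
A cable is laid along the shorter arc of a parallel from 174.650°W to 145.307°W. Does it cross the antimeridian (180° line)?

No

Signed shortest Δλ = ((-145.307 − -174.650 + 180) mod 360) − 180 = 29.343°.
Going east by 29.343° from -174.650° reaches -145.307° without touching 180°.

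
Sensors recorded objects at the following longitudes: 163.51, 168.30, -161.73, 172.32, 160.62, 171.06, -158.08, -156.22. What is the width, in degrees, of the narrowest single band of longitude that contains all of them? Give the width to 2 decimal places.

43.16°

Sort the longitudes: -161.73°, -158.08°, -156.22°, +160.62°, +163.51°, +168.30°, +171.06°, +172.32°.
Eastward gaps between consecutive values (wrapping around): 3.65°, 1.86°, 316.84°, 2.89°, 4.79°, 2.76°, 1.26°, 25.95°.
Largest gap = 316.84° ⇒ minimal covering band is its complement: 360° − 316.84° = 43.16°.
Band runs from +160.62° eastward to -156.22°, crossing the antimeridian.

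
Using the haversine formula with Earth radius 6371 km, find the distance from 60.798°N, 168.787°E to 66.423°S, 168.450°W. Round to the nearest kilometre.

14269 km

Δλ = -168.450 − 168.787 = -337.237°; wrapped into (−180°, 180°]: 22.763°.
Δφ = -66.423 − 60.798 = -127.221°.
a = sin²(Δφ/2) + cos φ₁ · cos φ₂ · sin²(Δλ/2) = 0.810045.
c = 2·atan2(√a, √(1−a)) = 2.23965 rad → d = 6371·c ≈ 14268.84 km.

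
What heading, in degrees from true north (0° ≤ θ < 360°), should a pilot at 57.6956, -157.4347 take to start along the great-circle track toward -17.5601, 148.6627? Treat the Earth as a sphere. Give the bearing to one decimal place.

230.5°

Δλ = 148.6627 − -157.4347 = 306.0974°; wrapped into (−180°, 180°]: -53.9026°.
θ = atan2( sin Δλ · cos φ₂ , cos φ₁ · sin φ₂ − sin φ₁ · cos φ₂ · cos Δλ )
  = atan2(-0.77036, -0.63600) = -129.543° → normalised to [0°, 360°): 230.457°.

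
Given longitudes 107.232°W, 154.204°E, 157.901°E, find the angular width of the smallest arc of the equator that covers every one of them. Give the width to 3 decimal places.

Sort the longitudes: -107.232°, +154.204°, +157.901°.
Eastward gaps between consecutive values (wrapping around): 261.436°, 3.697°, 94.867°.
Largest gap = 261.436° ⇒ minimal covering band is its complement: 360° − 261.436° = 98.564°.
Band runs from +154.204° eastward to -107.232°, crossing the antimeridian.

98.564°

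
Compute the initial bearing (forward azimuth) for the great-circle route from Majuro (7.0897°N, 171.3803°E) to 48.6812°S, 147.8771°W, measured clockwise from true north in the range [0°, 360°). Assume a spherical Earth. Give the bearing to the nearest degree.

Δλ = -147.8771 − 171.3803 = -319.2574°; wrapped into (−180°, 180°]: 40.7426°.
θ = atan2( sin Δλ · cos φ₂ , cos φ₁ · sin φ₂ − sin φ₁ · cos φ₂ · cos Δλ )
  = atan2(0.43092, -0.80705) = 151.900° → normalised to [0°, 360°): 151.900°.

152°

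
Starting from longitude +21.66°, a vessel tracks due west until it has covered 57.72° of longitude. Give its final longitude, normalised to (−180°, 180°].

-36.06°

Start at +21.66°; shift −57.72° → -36.06°.
-36.06° already lies in (−180°, 180°].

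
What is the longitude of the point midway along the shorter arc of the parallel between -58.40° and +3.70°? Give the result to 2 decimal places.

Signed shortest Δλ from -58.40° to +3.70° is +62.10°.
Midpoint longitude = -58.40° + (+62.10°)/2 = -58.40° + 31.05° = -27.35°.

-27.35°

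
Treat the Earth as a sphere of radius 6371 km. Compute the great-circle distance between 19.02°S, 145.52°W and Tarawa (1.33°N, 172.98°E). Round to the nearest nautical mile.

Δλ = 172.98 − -145.52 = 318.50°; wrapped into (−180°, 180°]: -41.50°.
Δφ = 1.33 − -19.02 = 20.35°.
a = sin²(Δφ/2) + cos φ₁ · cos φ₂ · sin²(Δλ/2) = 0.149844.
c = 2·atan2(√a, √(1−a)) = 0.79496 rad → d = 6371·c ≈ 5064.71 km ≈ 2734.72 nmi.

2735 nmi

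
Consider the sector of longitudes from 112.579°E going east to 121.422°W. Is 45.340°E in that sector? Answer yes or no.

No

Band width going east from +112.579° to -121.422°: ((-121.422 − 112.579) mod 360) = 125.999°.
Offset of +45.340° east of the west edge: ((45.340 − 112.579) mod 360) = 292.761°.
292.761° > 125.999° ⇒ outside.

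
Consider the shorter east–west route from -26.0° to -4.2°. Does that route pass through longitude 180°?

No

Signed shortest Δλ = ((-4.2 − -26.0 + 180) mod 360) − 180 = 21.8°.
Going east by 21.8° from -26.0° reaches -4.2° without touching 180°.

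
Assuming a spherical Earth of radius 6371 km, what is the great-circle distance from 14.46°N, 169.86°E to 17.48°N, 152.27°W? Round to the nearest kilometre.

4056 km

Δλ = -152.27 − 169.86 = -322.13°; wrapped into (−180°, 180°]: 37.87°.
Δφ = 17.48 − 14.46 = 3.02°.
a = sin²(Δφ/2) + cos φ₁ · cos φ₂ · sin²(Δλ/2) = 0.097948.
c = 2·atan2(√a, √(1−a)) = 0.63663 rad → d = 6371·c ≈ 4055.96 km.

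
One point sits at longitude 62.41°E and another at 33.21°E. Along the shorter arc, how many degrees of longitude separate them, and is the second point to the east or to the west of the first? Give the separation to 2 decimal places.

Raw difference: 33.21 − 62.41 = -29.2°.
Normalise into (−180°, 180°]: -29.2° stays -29.2°.
Negative ⇒ the second point lies to the west; separation 29.20°.

29.20° west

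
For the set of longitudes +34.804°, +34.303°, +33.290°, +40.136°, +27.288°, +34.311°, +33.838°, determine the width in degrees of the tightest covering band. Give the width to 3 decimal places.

Sort the longitudes: +27.288°, +33.290°, +33.838°, +34.303°, +34.311°, +34.804°, +40.136°.
Eastward gaps between consecutive values (wrapping around): 6.002°, 0.548°, 0.465°, 0.008°, 0.493°, 5.332°, 347.152°.
Largest gap = 347.152° ⇒ minimal covering band is its complement: 360° − 347.152° = 12.848°.
Band runs from +27.288° eastward to +40.136°.

12.848°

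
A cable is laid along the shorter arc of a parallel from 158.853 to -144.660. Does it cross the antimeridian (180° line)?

Naïve |-144.660 − 158.853| = 303.513° > 180°, so the shorter arc goes the other way round — across 180°.
Signed shortest Δλ = ((-144.660 − 158.853 + 180) mod 360) − 180 = 56.487°.
Going east by 56.487° from +158.853° passes through 180° before reaching -144.660°.

Yes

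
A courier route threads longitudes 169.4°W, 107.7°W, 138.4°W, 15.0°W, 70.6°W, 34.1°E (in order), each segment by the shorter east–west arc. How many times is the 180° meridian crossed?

0

Leg 1: -169.4° → -107.7°, shortest Δλ = 61.7° (east) — does not cross 180°.
Leg 2: -107.7° → -138.4°, shortest Δλ = -30.7° (west) — does not cross 180°.
Leg 3: -138.4° → -15.0°, shortest Δλ = 123.4° (east) — does not cross 180°.
Leg 4: -15.0° → -70.6°, shortest Δλ = -55.6° (west) — does not cross 180°.
Leg 5: -70.6° → +34.1°, shortest Δλ = 104.7° (east) — does not cross 180°.
Total crossings: 0.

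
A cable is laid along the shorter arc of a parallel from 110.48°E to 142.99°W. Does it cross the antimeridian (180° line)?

Naïve |-142.99 − 110.48| = 253.47° > 180°, so the shorter arc goes the other way round — across 180°.
Signed shortest Δλ = ((-142.99 − 110.48 + 180) mod 360) − 180 = 106.53°.
Going east by 106.53° from +110.48° passes through 180° before reaching -142.99°.

Yes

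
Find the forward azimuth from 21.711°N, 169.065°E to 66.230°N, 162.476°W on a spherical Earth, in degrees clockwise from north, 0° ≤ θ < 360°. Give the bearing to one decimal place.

15.0°

Δλ = -162.476 − 169.065 = -331.541°; wrapped into (−180°, 180°]: 28.459°.
θ = atan2( sin Δλ · cos φ₂ , cos φ₁ · sin φ₂ − sin φ₁ · cos φ₂ · cos Δλ )
  = atan2(0.19207, 0.71916) = 14.953° → normalised to [0°, 360°): 14.953°.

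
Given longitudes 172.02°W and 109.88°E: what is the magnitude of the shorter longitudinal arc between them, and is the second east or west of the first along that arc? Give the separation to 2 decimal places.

78.10° west

Raw difference: 109.88 − -172.02 = 281.9°.
Normalise into (−180°, 180°]: 281.9° − 360° = -78.1°.
Negative ⇒ the second point lies to the west; separation 78.10°.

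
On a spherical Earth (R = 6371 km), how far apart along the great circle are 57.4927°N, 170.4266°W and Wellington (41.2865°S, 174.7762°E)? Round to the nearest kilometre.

Δλ = 174.7762 − -170.4266 = 345.2028°; wrapped into (−180°, 180°]: -14.7972°.
Δφ = -41.2865 − 57.4927 = -98.7792°.
a = sin²(Δφ/2) + cos φ₁ · cos φ₂ · sin²(Δλ/2) = 0.583010.
c = 2·atan2(√a, √(1−a)) = 1.73759 rad → d = 6371·c ≈ 11070.17 km.

11070 km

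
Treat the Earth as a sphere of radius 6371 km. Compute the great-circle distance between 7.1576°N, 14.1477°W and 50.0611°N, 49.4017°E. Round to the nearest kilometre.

Δλ = 49.4017 − -14.1477 = 63.5494°.
Δφ = 50.0611 − 7.1576 = 42.9035°.
a = sin²(Δφ/2) + cos φ₁ · cos φ₂ · sin²(Δλ/2) = 0.310372.
c = 2·atan2(√a, √(1−a)) = 1.18180 rad → d = 6371·c ≈ 7529.28 km.

7529 km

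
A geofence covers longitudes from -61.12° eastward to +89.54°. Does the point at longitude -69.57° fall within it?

No

Band width going east from -61.12° to +89.54°: ((89.54 − -61.12) mod 360) = 150.66°.
Offset of -69.57° east of the west edge: ((-69.57 − -61.12) mod 360) = 351.55°.
351.55° > 150.66° ⇒ outside.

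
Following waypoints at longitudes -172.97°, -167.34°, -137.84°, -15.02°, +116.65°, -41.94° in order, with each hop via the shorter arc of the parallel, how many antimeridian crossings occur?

0

Leg 1: -172.97° → -167.34°, shortest Δλ = 5.63° (east) — does not cross 180°.
Leg 2: -167.34° → -137.84°, shortest Δλ = 29.5° (east) — does not cross 180°.
Leg 3: -137.84° → -15.02°, shortest Δλ = 122.82° (east) — does not cross 180°.
Leg 4: -15.02° → +116.65°, shortest Δλ = 131.67° (east) — does not cross 180°.
Leg 5: +116.65° → -41.94°, shortest Δλ = -158.59° (west) — does not cross 180°.
Total crossings: 0.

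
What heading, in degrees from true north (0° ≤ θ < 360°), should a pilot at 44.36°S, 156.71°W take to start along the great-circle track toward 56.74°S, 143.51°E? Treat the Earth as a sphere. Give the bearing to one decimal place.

229.5°

Δλ = 143.51 − -156.71 = 300.22°; wrapped into (−180°, 180°]: -59.78°.
θ = atan2( sin Δλ · cos φ₂ , cos φ₁ · sin φ₂ − sin φ₁ · cos φ₂ · cos Δλ )
  = atan2(-0.47391, -0.40485) = -130.506° → normalised to [0°, 360°): 229.494°.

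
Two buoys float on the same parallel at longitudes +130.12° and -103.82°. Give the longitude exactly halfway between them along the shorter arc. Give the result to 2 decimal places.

Signed shortest Δλ from +130.12° to -103.82° is +126.06°.
Midpoint longitude = +130.12° + (+126.06°)/2 = +130.12° + 63.03° = +193.15°.
Normalise into (−180°, 180°]: -166.85°.
(The naïve average (+130.12 + -103.82)/2 = 13.15° is on the wrong side of the globe.)

-166.85°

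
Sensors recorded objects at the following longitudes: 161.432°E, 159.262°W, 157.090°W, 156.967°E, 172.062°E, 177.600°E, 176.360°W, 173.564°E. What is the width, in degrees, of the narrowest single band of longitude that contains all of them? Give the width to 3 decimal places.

Sort the longitudes: -176.360°, -159.262°, -157.090°, +156.967°, +161.432°, +172.062°, +173.564°, +177.600°.
Eastward gaps between consecutive values (wrapping around): 17.098°, 2.172°, 314.057°, 4.465°, 10.630°, 1.502°, 4.036°, 6.040°.
Largest gap = 314.057° ⇒ minimal covering band is its complement: 360° − 314.057° = 45.943°.
Band runs from +156.967° eastward to -157.090°, crossing the antimeridian.

45.943°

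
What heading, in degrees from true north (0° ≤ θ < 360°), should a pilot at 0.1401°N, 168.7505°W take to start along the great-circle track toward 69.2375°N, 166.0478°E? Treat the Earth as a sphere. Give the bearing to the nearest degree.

351°

Δλ = 166.0478 − -168.7505 = 334.7983°; wrapped into (−180°, 180°]: -25.2017°.
θ = atan2( sin Δλ · cos φ₂ , cos φ₁ · sin φ₂ − sin φ₁ · cos φ₂ · cos Δλ )
  = atan2(-0.15095, 0.93427) = -9.178° → normalised to [0°, 360°): 350.822°.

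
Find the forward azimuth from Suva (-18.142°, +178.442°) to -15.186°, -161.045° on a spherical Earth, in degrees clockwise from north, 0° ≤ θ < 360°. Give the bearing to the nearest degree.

Δλ = -161.045 − 178.442 = -339.487°; wrapped into (−180°, 180°]: 20.513°.
θ = atan2( sin Δλ · cos φ₂ , cos φ₁ · sin φ₂ − sin φ₁ · cos φ₂ · cos Δλ )
  = atan2(0.33818, 0.03252) = 84.508° → normalised to [0°, 360°): 84.508°.

85°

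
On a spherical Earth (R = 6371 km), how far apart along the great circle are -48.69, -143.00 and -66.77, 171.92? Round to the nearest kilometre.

3231 km

Δλ = 171.92 − -143.00 = 314.92°; wrapped into (−180°, 180°]: -45.08°.
Δφ = -66.77 − -48.69 = -18.08°.
a = sin²(Δφ/2) + cos φ₁ · cos φ₂ · sin²(Δλ/2) = 0.062947.
c = 2·atan2(√a, √(1−a)) = 0.50720 rad → d = 6371·c ≈ 3231.40 km.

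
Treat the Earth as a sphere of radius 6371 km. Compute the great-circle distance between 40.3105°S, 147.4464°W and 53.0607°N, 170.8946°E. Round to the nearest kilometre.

Δλ = 170.8946 − -147.4464 = 318.3410°; wrapped into (−180°, 180°]: -41.6590°.
Δφ = 53.0607 − -40.3105 = 93.3712°.
a = sin²(Δφ/2) + cos φ₁ · cos φ₂ · sin²(Δλ/2) = 0.587347.
c = 2·atan2(√a, √(1−a)) = 1.74639 rad → d = 6371·c ≈ 11126.26 km.

11126 km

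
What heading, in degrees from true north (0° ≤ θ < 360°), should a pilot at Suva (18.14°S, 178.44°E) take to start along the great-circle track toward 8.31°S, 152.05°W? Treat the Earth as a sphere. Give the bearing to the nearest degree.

75°

Δλ = -152.05 − 178.44 = -330.49°; wrapped into (−180°, 180°]: 29.51°.
θ = atan2( sin Δλ · cos φ₂ , cos φ₁ · sin φ₂ − sin φ₁ · cos φ₂ · cos Δλ )
  = atan2(0.48740, 0.13076) = 74.982° → normalised to [0°, 360°): 74.982°.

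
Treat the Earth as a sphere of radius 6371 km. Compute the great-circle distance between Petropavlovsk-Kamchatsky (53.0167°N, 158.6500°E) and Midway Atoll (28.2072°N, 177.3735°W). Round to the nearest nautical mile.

Δλ = -177.3735 − 158.6500 = -336.0235°; wrapped into (−180°, 180°]: 23.9765°.
Δφ = 28.2072 − 53.0167 = -24.8095°.
a = sin²(Δφ/2) + cos φ₁ · cos φ₂ · sin²(Δλ/2) = 0.069018.
c = 2·atan2(√a, √(1−a)) = 0.53167 rad → d = 6371·c ≈ 3387.25 km ≈ 1828.97 nmi.

1829 nmi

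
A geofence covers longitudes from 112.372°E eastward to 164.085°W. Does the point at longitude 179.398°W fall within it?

Band width going east from +112.372° to -164.085°: ((-164.085 − 112.372) mod 360) = 83.543°.
Offset of -179.398° east of the west edge: ((-179.398 − 112.372) mod 360) = 68.230°.
68.230° ≤ 83.543° ⇒ inside.

Yes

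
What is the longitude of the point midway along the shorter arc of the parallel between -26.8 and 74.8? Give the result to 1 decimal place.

+24.0°

Signed shortest Δλ from -26.8° to +74.8° is +101.6°.
Midpoint longitude = -26.8° + (+101.6°)/2 = -26.8° + 50.8° = +24.0°.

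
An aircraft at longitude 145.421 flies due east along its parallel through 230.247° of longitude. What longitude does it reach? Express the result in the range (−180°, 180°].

+15.668°

Start at +145.421°; shift +230.247° → +375.668°.
+375.668° lies outside (−180°, 180°]; subtract 360° → +15.668°.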